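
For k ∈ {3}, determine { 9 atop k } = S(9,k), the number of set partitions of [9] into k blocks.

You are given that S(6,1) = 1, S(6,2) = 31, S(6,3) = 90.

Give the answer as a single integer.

i=7: T(7,1)=0+1·1=1 | T(7,2)=1+2·31=63 | T(7,3)=31+3·90=301
i=8: T(8,2)=1+2·63=127 | T(8,3)=63+3·301=966
i=9: T(9,3)=127+3·966=3025
Read S(9,3) = 3025.

3025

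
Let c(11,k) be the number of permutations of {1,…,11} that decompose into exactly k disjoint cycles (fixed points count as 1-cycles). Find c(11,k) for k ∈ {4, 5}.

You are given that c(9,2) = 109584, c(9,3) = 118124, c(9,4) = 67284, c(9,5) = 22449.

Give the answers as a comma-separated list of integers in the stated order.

8409500, 3416930

row 10: T[10][3]=9·118124+109584=1172700  T[10][4]=9·67284+118124=723680  T[10][5]=9·22449+67284=269325
row 11: T[11][4]=10·723680+1172700=8409500  T[11][5]=10·269325+723680=3416930
Read c(11,4) = 8409500, c(11,5) = 3416930.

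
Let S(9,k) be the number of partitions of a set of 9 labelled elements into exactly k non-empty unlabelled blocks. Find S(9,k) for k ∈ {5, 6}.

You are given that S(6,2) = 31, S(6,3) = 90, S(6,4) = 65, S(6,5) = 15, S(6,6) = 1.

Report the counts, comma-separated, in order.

6951, 2646

row 7: T[7][3]=3·90+31=301  T[7][4]=4·65+90=350  T[7][5]=5·15+65=140  T[7][6]=6·1+15=21
row 8: T[8][4]=4·350+301=1701  T[8][5]=5·140+350=1050  T[8][6]=6·21+140=266
row 9: T[9][5]=5·1050+1701=6951  T[9][6]=6·266+1050=2646
Read S(9,5) = 6951, S(9,6) = 2646.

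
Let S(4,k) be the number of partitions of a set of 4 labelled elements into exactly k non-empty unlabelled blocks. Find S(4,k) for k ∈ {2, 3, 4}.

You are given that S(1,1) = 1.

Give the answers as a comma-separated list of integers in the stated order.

r2: T_2,1=1×1+0=1; T_2,2=2×0+1=1
r3: T_3,1=1×1+0=1; T_3,2=2×1+1=3; T_3,3=3×0+1=1
r4: T_4,2=2×3+1=7; T_4,3=3×1+3=6; T_4,4=4×0+1=1
Read S(4,2) = 7, S(4,3) = 6, S(4,4) = 1.

7, 6, 1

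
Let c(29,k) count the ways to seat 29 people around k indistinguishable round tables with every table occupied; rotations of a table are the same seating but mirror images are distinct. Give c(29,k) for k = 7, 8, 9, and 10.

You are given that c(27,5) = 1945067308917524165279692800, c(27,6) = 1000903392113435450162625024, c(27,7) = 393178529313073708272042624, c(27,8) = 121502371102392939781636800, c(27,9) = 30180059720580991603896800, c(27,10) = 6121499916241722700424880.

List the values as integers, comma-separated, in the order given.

354237722035840197377888292864, 114481515057741551880042390144, 29891934088703915048808047424, 6409259592413089839517170080

i=28: T(28,6)=1945067308917524165279692800+27·1000903392113435450162625024=28969458895980281319670568448 | T(28,7)=1000903392113435450162625024+27·393178529313073708272042624=11616723683566425573507775872 | T(28,8)=393178529313073708272042624+27·121502371102392939781636800=3673742549077683082376236224 | T(28,9)=121502371102392939781636800+27·30180059720580991603896800=936363983558079713086850400 | T(28,10)=30180059720580991603896800+27·6121499916241722700424880=195460557459107504515368560
i=29: T(29,7)=28969458895980281319670568448+28·11616723683566425573507775872=354237722035840197377888292864 | T(29,8)=11616723683566425573507775872+28·3673742549077683082376236224=114481515057741551880042390144 | T(29,9)=3673742549077683082376236224+28·936363983558079713086850400=29891934088703915048808047424 | T(29,10)=936363983558079713086850400+28·195460557459107504515368560=6409259592413089839517170080
Read c(29,7) = 354237722035840197377888292864, c(29,8) = 114481515057741551880042390144, c(29,9) = 29891934088703915048808047424, c(29,10) = 6409259592413089839517170080.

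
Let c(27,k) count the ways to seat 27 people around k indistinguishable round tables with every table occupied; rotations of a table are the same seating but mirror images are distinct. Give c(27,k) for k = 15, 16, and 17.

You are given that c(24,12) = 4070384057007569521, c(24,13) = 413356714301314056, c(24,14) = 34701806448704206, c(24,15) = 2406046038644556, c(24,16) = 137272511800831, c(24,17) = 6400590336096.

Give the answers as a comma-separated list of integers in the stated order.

137637641117332879365, 9666373658466991050, 572253155704900800

@25  (25,13):413356714301314056·24+4070384057007569521→13990945200239106865, (25,14):34701806448704206·24+413356714301314056→1246200069070215000, (25,15):2406046038644556·24+34701806448704206→92446911376173550, (25,16):137272511800831·24+2406046038644556→5700586321864500, (25,17):6400590336096·24+137272511800831→290886679867135
@26  (26,14):1246200069070215000·25+13990945200239106865→45145946926994481865, (26,15):92446911376173550·25+1246200069070215000→3557372853474553750, (26,16):5700586321864500·25+92446911376173550→234961569422786050, (26,17):290886679867135·25+5700586321864500→12972753318542875
@27  (27,15):3557372853474553750·26+45145946926994481865→137637641117332879365, (27,16):234961569422786050·26+3557372853474553750→9666373658466991050, (27,17):12972753318542875·26+234961569422786050→572253155704900800
Read c(27,15) = 137637641117332879365, c(27,16) = 9666373658466991050, c(27,17) = 572253155704900800.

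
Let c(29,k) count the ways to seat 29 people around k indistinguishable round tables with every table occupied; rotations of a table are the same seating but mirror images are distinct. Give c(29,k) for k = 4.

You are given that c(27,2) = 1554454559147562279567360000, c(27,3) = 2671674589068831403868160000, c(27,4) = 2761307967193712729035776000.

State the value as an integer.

[28] T[28,3]:27*2671674589068831403868160000+1554454559147562279567360000=73689668464006010184007680000 · T[28,4]:27*2761307967193712729035776000+2671674589068831403868160000=77226989703299075087834112000
[29] T[29,4]:28*77226989703299075087834112000+73689668464006010184007680000=2236045380156380112643362816000
Read c(29,4) = 2236045380156380112643362816000.

2236045380156380112643362816000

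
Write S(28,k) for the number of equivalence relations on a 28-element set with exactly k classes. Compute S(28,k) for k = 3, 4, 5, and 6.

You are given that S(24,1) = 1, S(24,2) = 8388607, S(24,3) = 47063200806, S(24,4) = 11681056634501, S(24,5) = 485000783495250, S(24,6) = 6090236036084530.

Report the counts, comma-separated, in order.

@25  (25,1):1·1+0→1, (25,2):8388607·2+1→16777215, (25,3):47063200806·3+8388607→141197991025, (25,4):11681056634501·4+47063200806→46771289738810, (25,5):485000783495250·5+11681056634501→2436684974110751, (25,6):6090236036084530·6+485000783495250→37026417000002430
@26  (26,1):1·1+0→1, (26,2):16777215·2+1→33554431, (26,3):141197991025·3+16777215→423610750290, (26,4):46771289738810·4+141197991025→187226356946265, (26,5):2436684974110751·5+46771289738810→12230196160292565, (26,6):37026417000002430·6+2436684974110751→224595186974125331
@27  (27,2):33554431·2+1→67108863, (27,3):423610750290·3+33554431→1270865805301, (27,4):187226356946265·4+423610750290→749329038535350, (27,5):12230196160292565·5+187226356946265→61338207158409090, (27,6):224595186974125331·6+12230196160292565→1359801318005044551
@28  (28,3):1270865805301·3+67108863→3812664524766, (28,4):749329038535350·4+1270865805301→2998587019946701, (28,5):61338207158409090·5+749329038535350→307440364830580800, (28,6):1359801318005044551·6+61338207158409090→8220146115188676396
Read S(28,3) = 3812664524766, S(28,4) = 2998587019946701, S(28,5) = 307440364830580800, S(28,6) = 8220146115188676396.

3812664524766, 2998587019946701, 307440364830580800, 8220146115188676396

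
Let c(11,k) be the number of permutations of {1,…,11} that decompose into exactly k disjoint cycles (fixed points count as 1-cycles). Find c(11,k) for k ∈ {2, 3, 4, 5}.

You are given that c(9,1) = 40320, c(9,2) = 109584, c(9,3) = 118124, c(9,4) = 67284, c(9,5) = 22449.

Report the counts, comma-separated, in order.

[10] T[10,1]:9*40320+0=362880 · T[10,2]:9*109584+40320=1026576 · T[10,3]:9*118124+109584=1172700 · T[10,4]:9*67284+118124=723680 · T[10,5]:9*22449+67284=269325
[11] T[11,2]:10*1026576+362880=10628640 · T[11,3]:10*1172700+1026576=12753576 · T[11,4]:10*723680+1172700=8409500 · T[11,5]:10*269325+723680=3416930
Read c(11,2) = 10628640, c(11,3) = 12753576, c(11,4) = 8409500, c(11,5) = 3416930.

10628640, 12753576, 8409500, 3416930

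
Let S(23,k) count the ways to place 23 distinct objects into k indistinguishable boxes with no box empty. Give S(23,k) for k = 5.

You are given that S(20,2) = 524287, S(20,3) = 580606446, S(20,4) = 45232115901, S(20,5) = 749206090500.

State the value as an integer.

r21: T_21,3=3×580606446+524287=1742343625; T_21,4=4×45232115901+580606446=181509070050; T_21,5=5×749206090500+45232115901=3791262568401
r22: T_22,4=4×181509070050+1742343625=727778623825; T_22,5=5×3791262568401+181509070050=19137821912055
r23: T_23,5=5×19137821912055+727778623825=96416888184100
Read S(23,5) = 96416888184100.

96416888184100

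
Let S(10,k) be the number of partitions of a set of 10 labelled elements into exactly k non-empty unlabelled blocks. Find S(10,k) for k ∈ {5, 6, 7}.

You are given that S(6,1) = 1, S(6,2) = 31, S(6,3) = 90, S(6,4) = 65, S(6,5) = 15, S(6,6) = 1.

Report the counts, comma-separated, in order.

42525, 22827, 5880

@7  (7,2):31·2+1→63, (7,3):90·3+31→301, (7,4):65·4+90→350, (7,5):15·5+65→140, (7,6):1·6+15→21, (7,7):0·7+1→1
@8  (8,3):301·3+63→966, (8,4):350·4+301→1701, (8,5):140·5+350→1050, (8,6):21·6+140→266, (8,7):1·7+21→28
@9  (9,4):1701·4+966→7770, (9,5):1050·5+1701→6951, (9,6):266·6+1050→2646, (9,7):28·7+266→462
@10  (10,5):6951·5+7770→42525, (10,6):2646·6+6951→22827, (10,7):462·7+2646→5880
Read S(10,5) = 42525, S(10,6) = 22827, S(10,7) = 5880.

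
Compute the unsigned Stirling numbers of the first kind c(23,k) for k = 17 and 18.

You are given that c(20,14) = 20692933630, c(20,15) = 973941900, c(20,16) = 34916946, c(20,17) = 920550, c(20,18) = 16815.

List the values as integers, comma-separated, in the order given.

i=21: T(21,15)=20692933630+20·973941900=40171771630 | T(21,16)=973941900+20·34916946=1672280820 | T(21,17)=34916946+20·920550=53327946 | T(21,18)=920550+20·16815=1256850
i=22: T(22,16)=40171771630+21·1672280820=75289668850 | T(22,17)=1672280820+21·53327946=2792167686 | T(22,18)=53327946+21·1256850=79721796
i=23: T(23,17)=75289668850+22·2792167686=136717357942 | T(23,18)=2792167686+22·79721796=4546047198
Read c(23,17) = 136717357942, c(23,18) = 4546047198.

136717357942, 4546047198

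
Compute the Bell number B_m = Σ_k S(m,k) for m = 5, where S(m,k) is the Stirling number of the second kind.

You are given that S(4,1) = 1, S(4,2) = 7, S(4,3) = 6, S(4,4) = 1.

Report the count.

row 5: T[5][1]=1·1+0=1  T[5][2]=2·7+1=15  T[5][3]=3·6+7=25  T[5][4]=4·1+6=10  T[5][5]=5·0+1=1
B_5 = ΣS(5,k) = 1+15+25+10+1 = 52

52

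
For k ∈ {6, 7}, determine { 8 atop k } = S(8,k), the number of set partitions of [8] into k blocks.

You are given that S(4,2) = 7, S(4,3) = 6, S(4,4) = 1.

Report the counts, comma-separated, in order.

266, 28

@5  (5,3):6·3+7→25, (5,4):1·4+6→10, (5,5):0·5+1→1
@6  (6,4):10·4+25→65, (6,5):1·5+10→15, (6,6):0·6+1→1
@7  (7,5):15·5+65→140, (7,6):1·6+15→21, (7,7):0·7+1→1
@8  (8,6):21·6+140→266, (8,7):1·7+21→28
Read S(8,6) = 266, S(8,7) = 28.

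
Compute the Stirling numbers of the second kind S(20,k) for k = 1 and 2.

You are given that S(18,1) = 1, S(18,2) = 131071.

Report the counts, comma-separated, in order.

1, 524287

@19  (19,1):1·1+0→1, (19,2):131071·2+1→262143
@20  (20,1):1·1+0→1, (20,2):262143·2+1→524287
Read S(20,1) = 1, S(20,2) = 524287.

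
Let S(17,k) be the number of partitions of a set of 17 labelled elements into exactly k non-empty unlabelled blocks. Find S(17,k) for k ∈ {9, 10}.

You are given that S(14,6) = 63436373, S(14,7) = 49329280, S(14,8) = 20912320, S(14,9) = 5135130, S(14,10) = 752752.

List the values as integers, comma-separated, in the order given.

row 15: T[15][7]=7·49329280+63436373=408741333  T[15][8]=8·20912320+49329280=216627840  T[15][9]=9·5135130+20912320=67128490  T[15][10]=10·752752+5135130=12662650
row 16: T[16][8]=8·216627840+408741333=2141764053  T[16][9]=9·67128490+216627840=820784250  T[16][10]=10·12662650+67128490=193754990
row 17: T[17][9]=9·820784250+2141764053=9528822303  T[17][10]=10·193754990+820784250=2758334150
Read S(17,9) = 9528822303, S(17,10) = 2758334150.

9528822303, 2758334150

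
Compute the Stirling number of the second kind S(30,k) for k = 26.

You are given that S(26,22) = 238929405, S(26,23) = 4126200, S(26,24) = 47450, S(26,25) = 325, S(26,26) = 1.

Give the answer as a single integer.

843303006

row 27: T[27][23]=23·4126200+238929405=333832005  T[27][24]=24·47450+4126200=5265000  T[27][25]=25·325+47450=55575  T[27][26]=26·1+325=351
row 28: T[28][24]=24·5265000+333832005=460192005  T[28][25]=25·55575+5265000=6654375  T[28][26]=26·351+55575=64701
row 29: T[29][25]=25·6654375+460192005=626551380  T[29][26]=26·64701+6654375=8336601
row 30: T[30][26]=26·8336601+626551380=843303006
Read S(30,26) = 843303006.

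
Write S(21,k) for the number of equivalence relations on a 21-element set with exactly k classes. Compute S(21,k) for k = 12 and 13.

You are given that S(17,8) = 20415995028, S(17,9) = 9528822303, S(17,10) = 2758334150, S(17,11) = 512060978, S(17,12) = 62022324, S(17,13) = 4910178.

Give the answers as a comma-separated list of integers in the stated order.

6833042030178, 1204909218331

@18  (18,9):9528822303·9+20415995028→106175395755, (18,10):2758334150·10+9528822303→37112163803, (18,11):512060978·11+2758334150→8391004908, (18,12):62022324·12+512060978→1256328866, (18,13):4910178·13+62022324→125854638
@19  (19,10):37112163803·10+106175395755→477297033785, (19,11):8391004908·11+37112163803→129413217791, (19,12):1256328866·12+8391004908→23466951300, (19,13):125854638·13+1256328866→2892439160
@20  (20,11):129413217791·11+477297033785→1900842429486, (20,12):23466951300·12+129413217791→411016633391, (20,13):2892439160·13+23466951300→61068660380
@21  (21,12):411016633391·12+1900842429486→6833042030178, (21,13):61068660380·13+411016633391→1204909218331
Read S(21,12) = 6833042030178, S(21,13) = 1204909218331.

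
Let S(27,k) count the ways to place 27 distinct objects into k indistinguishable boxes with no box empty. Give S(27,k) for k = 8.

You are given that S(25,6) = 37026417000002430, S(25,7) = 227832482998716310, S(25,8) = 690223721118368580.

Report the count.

47628831813556336200

r26: T_26,7=7×227832482998716310+37026417000002430=1631853797991016600; T_26,8=8×690223721118368580+227832482998716310=5749622251945664950
r27: T_27,8=8×5749622251945664950+1631853797991016600=47628831813556336200
Read S(27,8) = 47628831813556336200.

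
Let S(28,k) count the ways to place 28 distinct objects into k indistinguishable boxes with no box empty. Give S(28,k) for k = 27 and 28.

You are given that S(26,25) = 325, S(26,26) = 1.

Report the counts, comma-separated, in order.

r27: T_27,26=26×1+325=351; T_27,27=27×0+1=1
r28: T_28,27=27×1+351=378; T_28,28=28×0+1=1
Read S(28,27) = 378, S(28,28) = 1.

378, 1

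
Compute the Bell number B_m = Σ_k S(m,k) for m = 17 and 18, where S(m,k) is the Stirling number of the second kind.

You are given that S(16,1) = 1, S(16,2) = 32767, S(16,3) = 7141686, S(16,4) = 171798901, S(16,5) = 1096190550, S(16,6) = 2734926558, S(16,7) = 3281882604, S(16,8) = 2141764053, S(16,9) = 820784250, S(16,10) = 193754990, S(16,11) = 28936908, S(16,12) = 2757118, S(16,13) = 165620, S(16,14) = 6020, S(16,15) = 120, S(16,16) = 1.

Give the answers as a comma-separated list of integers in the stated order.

82864869804, 682076806159

row 17: T[17][1]=1·1+0=1  T[17][2]=2·32767+1=65535  T[17][3]=3·7141686+32767=21457825  T[17][4]=4·171798901+7141686=694337290  T[17][5]=5·1096190550+171798901=5652751651  T[17][6]=6·2734926558+1096190550=17505749898  T[17][7]=7·3281882604+2734926558=25708104786  T[17][8]=8·2141764053+3281882604=20415995028  T[17][9]=9·820784250+2141764053=9528822303  T[17][10]=10·193754990+820784250=2758334150  T[17][11]=11·28936908+193754990=512060978  T[17][12]=12·2757118+28936908=62022324  T[17][13]=13·165620+2757118=4910178  T[17][14]=14·6020+165620=249900  T[17][15]=15·120+6020=7820  T[17][16]=16·1+120=136  T[17][17]=17·0+1=1
row 18: T[18][1]=1·1+0=1  T[18][2]=2·65535+1=131071  T[18][3]=3·21457825+65535=64439010  T[18][4]=4·694337290+21457825=2798806985  T[18][5]=5·5652751651+694337290=28958095545  T[18][6]=6·17505749898+5652751651=110687251039  T[18][7]=7·25708104786+17505749898=197462483400  T[18][8]=8·20415995028+25708104786=189036065010  T[18][9]=9·9528822303+20415995028=106175395755  T[18][10]=10·2758334150+9528822303=37112163803  T[18][11]=11·512060978+2758334150=8391004908  T[18][12]=12·62022324+512060978=1256328866  T[18][13]=13·4910178+62022324=125854638  T[18][14]=14·249900+4910178=8408778  T[18][15]=15·7820+249900=367200  T[18][16]=16·136+7820=9996  T[18][17]=17·1+136=153  T[18][18]=18·0+1=1
B_17 = ΣS(17,k) = 1+65535+21457825+694337290+5652751651+17505749898+25708104786+20415995028+9528822303+2758334150+512060978+62022324+4910178+249900+7820+136+1 = 82864869804
B_18 = ΣS(18,k) = 1+131071+64439010+2798806985+28958095545+110687251039+197462483400+189036065010+106175395755+37112163803+8391004908+1256328866+125854638+8408778+367200+9996+153+1 = 682076806159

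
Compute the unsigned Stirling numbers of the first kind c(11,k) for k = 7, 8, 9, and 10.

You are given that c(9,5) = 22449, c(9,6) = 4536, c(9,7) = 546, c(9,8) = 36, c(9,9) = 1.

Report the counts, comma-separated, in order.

@10  (10,6):4536·9+22449→63273, (10,7):546·9+4536→9450, (10,8):36·9+546→870, (10,9):1·9+36→45, (10,10):0·9+1→1
@11  (11,7):9450·10+63273→157773, (11,8):870·10+9450→18150, (11,9):45·10+870→1320, (11,10):1·10+45→55
Read c(11,7) = 157773, c(11,8) = 18150, c(11,9) = 1320, c(11,10) = 55.

157773, 18150, 1320, 55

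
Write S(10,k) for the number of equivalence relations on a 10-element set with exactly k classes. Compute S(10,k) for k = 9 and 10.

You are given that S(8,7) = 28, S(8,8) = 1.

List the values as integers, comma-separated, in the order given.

@9  (9,8):1·8+28→36, (9,9):0·9+1→1
@10  (10,9):1·9+36→45, (10,10):0·10+1→1
Read S(10,9) = 45, S(10,10) = 1.

45, 1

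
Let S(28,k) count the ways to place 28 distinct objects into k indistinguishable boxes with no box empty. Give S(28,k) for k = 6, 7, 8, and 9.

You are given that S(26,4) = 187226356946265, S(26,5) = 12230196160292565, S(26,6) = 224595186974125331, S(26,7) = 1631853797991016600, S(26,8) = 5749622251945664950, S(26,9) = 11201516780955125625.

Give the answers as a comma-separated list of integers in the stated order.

8220146115188676396, 82892803728383735268, 392678226281361931131, 1006698291338432496375

[27] T[27,5]:5*12230196160292565+187226356946265=61338207158409090 · T[27,6]:6*224595186974125331+12230196160292565=1359801318005044551 · T[27,7]:7*1631853797991016600+224595186974125331=11647571772911241531 · T[27,8]:8*5749622251945664950+1631853797991016600=47628831813556336200 · T[27,9]:9*11201516780955125625+5749622251945664950=106563273280541795575
[28] T[28,6]:6*1359801318005044551+61338207158409090=8220146115188676396 · T[28,7]:7*11647571772911241531+1359801318005044551=82892803728383735268 · T[28,8]:8*47628831813556336200+11647571772911241531=392678226281361931131 · T[28,9]:9*106563273280541795575+47628831813556336200=1006698291338432496375
Read S(28,6) = 8220146115188676396, S(28,7) = 82892803728383735268, S(28,8) = 392678226281361931131, S(28,9) = 1006698291338432496375.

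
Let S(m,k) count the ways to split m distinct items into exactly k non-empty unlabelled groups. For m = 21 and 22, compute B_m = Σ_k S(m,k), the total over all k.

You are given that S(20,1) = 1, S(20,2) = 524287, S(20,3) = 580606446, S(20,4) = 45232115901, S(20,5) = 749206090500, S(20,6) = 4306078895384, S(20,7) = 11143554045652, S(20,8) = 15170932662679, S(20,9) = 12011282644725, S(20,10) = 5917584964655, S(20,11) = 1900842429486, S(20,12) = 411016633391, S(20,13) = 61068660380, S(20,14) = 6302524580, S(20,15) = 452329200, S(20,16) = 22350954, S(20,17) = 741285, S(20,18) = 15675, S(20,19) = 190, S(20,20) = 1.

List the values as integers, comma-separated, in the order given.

r21: T_21,1=1×1+0=1; T_21,2=2×524287+1=1048575; T_21,3=3×580606446+524287=1742343625; T_21,4=4×45232115901+580606446=181509070050; T_21,5=5×749206090500+45232115901=3791262568401; T_21,6=6×4306078895384+749206090500=26585679462804; T_21,7=7×11143554045652+4306078895384=82310957214948; T_21,8=8×15170932662679+11143554045652=132511015347084; T_21,9=9×12011282644725+15170932662679=123272476465204; T_21,10=10×5917584964655+12011282644725=71187132291275; T_21,11=11×1900842429486+5917584964655=26826851689001; T_21,12=12×411016633391+1900842429486=6833042030178; T_21,13=13×61068660380+411016633391=1204909218331; T_21,14=14×6302524580+61068660380=149304004500; T_21,15=15×452329200+6302524580=13087462580; T_21,16=16×22350954+452329200=809944464; T_21,17=17×741285+22350954=34952799; T_21,18=18×15675+741285=1023435; T_21,19=19×190+15675=19285; T_21,20=20×1+190=210; T_21,21=21×0+1=1
r22: T_22,1=1×1+0=1; T_22,2=2×1048575+1=2097151; T_22,3=3×1742343625+1048575=5228079450; T_22,4=4×181509070050+1742343625=727778623825; T_22,5=5×3791262568401+181509070050=19137821912055; T_22,6=6×26585679462804+3791262568401=163305339345225; T_22,7=7×82310957214948+26585679462804=602762379967440; T_22,8=8×132511015347084+82310957214948=1142399079991620; T_22,9=9×123272476465204+132511015347084=1241963303533920; T_22,10=10×71187132291275+123272476465204=835143799377954; T_22,11=11×26826851689001+71187132291275=366282500870286; T_22,12=12×6833042030178+26826851689001=108823356051137; T_22,13=13×1204909218331+6833042030178=22496861868481; T_22,14=14×149304004500+1204909218331=3295165281331; T_22,15=15×13087462580+149304004500=345615943200; T_22,16=16×809944464+13087462580=26046574004; T_22,17=17×34952799+809944464=1404142047; T_22,18=18×1023435+34952799=53374629; T_22,19=19×19285+1023435=1389850; T_22,20=20×210+19285=23485; T_22,21=21×1+210=231; T_22,22=22×0+1=1
B_21 = ΣS(21,k) = 1+1048575+1742343625+181509070050+3791262568401+26585679462804+82310957214948+132511015347084+123272476465204+71187132291275+26826851689001+6833042030178+1204909218331+149304004500+13087462580+809944464+34952799+1023435+19285+210+1 = 474869816156751
B_22 = ΣS(22,k) = 1+2097151+5228079450+727778623825+19137821912055+163305339345225+602762379967440+1142399079991620+1241963303533920+835143799377954+366282500870286+108823356051137+22496861868481+3295165281331+345615943200+26046574004+1404142047+53374629+1389850+23485+231+1 = 4506715738447323

474869816156751, 4506715738447323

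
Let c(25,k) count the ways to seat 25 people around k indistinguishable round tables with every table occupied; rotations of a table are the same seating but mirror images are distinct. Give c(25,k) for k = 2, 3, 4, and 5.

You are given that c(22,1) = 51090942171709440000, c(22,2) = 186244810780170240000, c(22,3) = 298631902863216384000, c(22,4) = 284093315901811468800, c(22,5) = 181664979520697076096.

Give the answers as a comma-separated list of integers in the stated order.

@23  (23,1):51090942171709440000·22+0→1124000727777607680000, (23,2):186244810780170240000·22+51090942171709440000→4148476779335454720000, (23,3):298631902863216384000·22+186244810780170240000→6756146673770930688000, (23,4):284093315901811468800·22+298631902863216384000→6548684852703068697600, (23,5):181664979520697076096·22+284093315901811468800→4280722865357147142912
@24  (24,1):1124000727777607680000·23+0→25852016738884976640000, (24,2):4148476779335454720000·23+1124000727777607680000→96538966652493066240000, (24,3):6756146673770930688000·23+4148476779335454720000→159539850276066860544000, (24,4):6548684852703068697600·23+6756146673770930688000→157375898285941510732800, (24,5):4280722865357147142912·23+6548684852703068697600→105005310755917452984576
@25  (25,2):96538966652493066240000·24+25852016738884976640000→2342787216398718566400000, (25,3):159539850276066860544000·24+96538966652493066240000→3925495373278097719296000, (25,4):157375898285941510732800·24+159539850276066860544000→3936561409138663118131200, (25,5):105005310755917452984576·24+157375898285941510732800→2677503356427960382362624
Read c(25,2) = 2342787216398718566400000, c(25,3) = 3925495373278097719296000, c(25,4) = 3936561409138663118131200, c(25,5) = 2677503356427960382362624.

2342787216398718566400000, 3925495373278097719296000, 3936561409138663118131200, 2677503356427960382362624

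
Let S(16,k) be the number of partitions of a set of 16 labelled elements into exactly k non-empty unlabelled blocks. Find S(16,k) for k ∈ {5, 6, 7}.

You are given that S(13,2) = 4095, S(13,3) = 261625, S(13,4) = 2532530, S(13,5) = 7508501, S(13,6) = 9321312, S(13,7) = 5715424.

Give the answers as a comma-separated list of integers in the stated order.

row 14: T[14][3]=3·261625+4095=788970  T[14][4]=4·2532530+261625=10391745  T[14][5]=5·7508501+2532530=40075035  T[14][6]=6·9321312+7508501=63436373  T[14][7]=7·5715424+9321312=49329280
row 15: T[15][4]=4·10391745+788970=42355950  T[15][5]=5·40075035+10391745=210766920  T[15][6]=6·63436373+40075035=420693273  T[15][7]=7·49329280+63436373=408741333
row 16: T[16][5]=5·210766920+42355950=1096190550  T[16][6]=6·420693273+210766920=2734926558  T[16][7]=7·408741333+420693273=3281882604
Read S(16,5) = 1096190550, S(16,6) = 2734926558, S(16,7) = 3281882604.

1096190550, 2734926558, 3281882604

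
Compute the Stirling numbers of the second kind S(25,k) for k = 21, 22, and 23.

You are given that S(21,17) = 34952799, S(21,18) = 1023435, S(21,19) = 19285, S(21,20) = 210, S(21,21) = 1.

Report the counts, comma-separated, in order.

168519505, 3200450, 40250

row 22: T[22][18]=18·1023435+34952799=53374629  T[22][19]=19·19285+1023435=1389850  T[22][20]=20·210+19285=23485  T[22][21]=21·1+210=231  T[22][22]=22·0+1=1
row 23: T[23][19]=19·1389850+53374629=79781779  T[23][20]=20·23485+1389850=1859550  T[23][21]=21·231+23485=28336  T[23][22]=22·1+231=253  T[23][23]=23·0+1=1
row 24: T[24][20]=20·1859550+79781779=116972779  T[24][21]=21·28336+1859550=2454606  T[24][22]=22·253+28336=33902  T[24][23]=23·1+253=276
row 25: T[25][21]=21·2454606+116972779=168519505  T[25][22]=22·33902+2454606=3200450  T[25][23]=23·276+33902=40250
Read S(25,21) = 168519505, S(25,22) = 3200450, S(25,23) = 40250.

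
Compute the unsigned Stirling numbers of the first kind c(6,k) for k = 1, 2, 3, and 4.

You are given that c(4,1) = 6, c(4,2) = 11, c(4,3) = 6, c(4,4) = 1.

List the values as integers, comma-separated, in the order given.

row 5: T[5][1]=4·6+0=24  T[5][2]=4·11+6=50  T[5][3]=4·6+11=35  T[5][4]=4·1+6=10
row 6: T[6][1]=5·24+0=120  T[6][2]=5·50+24=274  T[6][3]=5·35+50=225  T[6][4]=5·10+35=85
Read c(6,1) = 120, c(6,2) = 274, c(6,3) = 225, c(6,4) = 85.

120, 274, 225, 85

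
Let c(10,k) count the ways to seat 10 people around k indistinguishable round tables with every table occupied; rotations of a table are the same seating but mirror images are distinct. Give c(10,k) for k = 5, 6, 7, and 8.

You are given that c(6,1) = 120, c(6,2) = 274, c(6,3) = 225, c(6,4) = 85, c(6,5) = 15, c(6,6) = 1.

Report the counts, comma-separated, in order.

269325, 63273, 9450, 870

[7] T[7,2]:6*274+120=1764 · T[7,3]:6*225+274=1624 · T[7,4]:6*85+225=735 · T[7,5]:6*15+85=175 · T[7,6]:6*1+15=21 · T[7,7]:6*0+1=1
[8] T[8,3]:7*1624+1764=13132 · T[8,4]:7*735+1624=6769 · T[8,5]:7*175+735=1960 · T[8,6]:7*21+175=322 · T[8,7]:7*1+21=28 · T[8,8]:7*0+1=1
[9] T[9,4]:8*6769+13132=67284 · T[9,5]:8*1960+6769=22449 · T[9,6]:8*322+1960=4536 · T[9,7]:8*28+322=546 · T[9,8]:8*1+28=36
[10] T[10,5]:9*22449+67284=269325 · T[10,6]:9*4536+22449=63273 · T[10,7]:9*546+4536=9450 · T[10,8]:9*36+546=870
Read c(10,5) = 269325, c(10,6) = 63273, c(10,7) = 9450, c(10,8) = 870.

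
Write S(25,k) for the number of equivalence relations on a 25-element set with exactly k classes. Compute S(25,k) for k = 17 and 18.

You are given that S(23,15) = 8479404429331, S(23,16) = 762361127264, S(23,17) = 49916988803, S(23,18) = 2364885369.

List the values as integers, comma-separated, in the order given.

[24] T[24,16]:16*762361127264+8479404429331=20677182465555 · T[24,17]:17*49916988803+762361127264=1610949936915 · T[24,18]:18*2364885369+49916988803=92484925445
[25] T[25,17]:17*1610949936915+20677182465555=48063331393110 · T[25,18]:18*92484925445+1610949936915=3275678594925
Read S(25,17) = 48063331393110, S(25,18) = 3275678594925.

48063331393110, 3275678594925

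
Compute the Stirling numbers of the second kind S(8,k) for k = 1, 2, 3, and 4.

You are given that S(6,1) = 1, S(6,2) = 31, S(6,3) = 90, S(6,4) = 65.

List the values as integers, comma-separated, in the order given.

1, 127, 966, 1701

row 7: T[7][1]=1·1+0=1  T[7][2]=2·31+1=63  T[7][3]=3·90+31=301  T[7][4]=4·65+90=350
row 8: T[8][1]=1·1+0=1  T[8][2]=2·63+1=127  T[8][3]=3·301+63=966  T[8][4]=4·350+301=1701
Read S(8,1) = 1, S(8,2) = 127, S(8,3) = 966, S(8,4) = 1701.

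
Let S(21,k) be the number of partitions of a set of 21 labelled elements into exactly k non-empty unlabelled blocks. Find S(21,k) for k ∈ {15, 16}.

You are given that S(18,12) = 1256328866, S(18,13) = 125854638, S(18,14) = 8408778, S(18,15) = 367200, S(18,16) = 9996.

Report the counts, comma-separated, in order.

@19  (19,13):125854638·13+1256328866→2892439160, (19,14):8408778·14+125854638→243577530, (19,15):367200·15+8408778→13916778, (19,16):9996·16+367200→527136
@20  (20,14):243577530·14+2892439160→6302524580, (20,15):13916778·15+243577530→452329200, (20,16):527136·16+13916778→22350954
@21  (21,15):452329200·15+6302524580→13087462580, (21,16):22350954·16+452329200→809944464
Read S(21,15) = 13087462580, S(21,16) = 809944464.

13087462580, 809944464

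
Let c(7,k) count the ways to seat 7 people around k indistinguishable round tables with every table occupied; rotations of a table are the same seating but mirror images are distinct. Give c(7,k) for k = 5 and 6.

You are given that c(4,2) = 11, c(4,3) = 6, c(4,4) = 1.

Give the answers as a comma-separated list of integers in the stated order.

175, 21

i=5: T(5,3)=11+4·6=35 | T(5,4)=6+4·1=10 | T(5,5)=1+4·0=1
i=6: T(6,4)=35+5·10=85 | T(6,5)=10+5·1=15 | T(6,6)=1+5·0=1
i=7: T(7,5)=85+6·15=175 | T(7,6)=15+6·1=21
Read c(7,5) = 175, c(7,6) = 21.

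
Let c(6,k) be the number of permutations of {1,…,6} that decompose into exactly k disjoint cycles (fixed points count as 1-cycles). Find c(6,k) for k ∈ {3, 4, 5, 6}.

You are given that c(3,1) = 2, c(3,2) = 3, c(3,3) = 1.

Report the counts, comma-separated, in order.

r4: T_4,1=3×2+0=6; T_4,2=3×3+2=11; T_4,3=3×1+3=6; T_4,4=3×0+1=1
r5: T_5,2=4×11+6=50; T_5,3=4×6+11=35; T_5,4=4×1+6=10; T_5,5=4×0+1=1
r6: T_6,3=5×35+50=225; T_6,4=5×10+35=85; T_6,5=5×1+10=15; T_6,6=5×0+1=1
Read c(6,3) = 225, c(6,4) = 85, c(6,5) = 15, c(6,6) = 1.

225, 85, 15, 1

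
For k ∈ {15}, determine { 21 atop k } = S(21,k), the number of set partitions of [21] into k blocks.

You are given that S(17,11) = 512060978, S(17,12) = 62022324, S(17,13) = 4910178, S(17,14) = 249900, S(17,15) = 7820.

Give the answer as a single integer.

13087462580

[18] T[18,12]:12*62022324+512060978=1256328866 · T[18,13]:13*4910178+62022324=125854638 · T[18,14]:14*249900+4910178=8408778 · T[18,15]:15*7820+249900=367200
[19] T[19,13]:13*125854638+1256328866=2892439160 · T[19,14]:14*8408778+125854638=243577530 · T[19,15]:15*367200+8408778=13916778
[20] T[20,14]:14*243577530+2892439160=6302524580 · T[20,15]:15*13916778+243577530=452329200
[21] T[21,15]:15*452329200+6302524580=13087462580
Read S(21,15) = 13087462580.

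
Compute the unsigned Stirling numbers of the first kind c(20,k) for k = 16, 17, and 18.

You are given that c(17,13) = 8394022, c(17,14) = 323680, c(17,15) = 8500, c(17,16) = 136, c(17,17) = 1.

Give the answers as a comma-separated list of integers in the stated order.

34916946, 920550, 16815

i=18: T(18,14)=8394022+17·323680=13896582 | T(18,15)=323680+17·8500=468180 | T(18,16)=8500+17·136=10812 | T(18,17)=136+17·1=153 | T(18,18)=1+17·0=1
i=19: T(19,15)=13896582+18·468180=22323822 | T(19,16)=468180+18·10812=662796 | T(19,17)=10812+18·153=13566 | T(19,18)=153+18·1=171
i=20: T(20,16)=22323822+19·662796=34916946 | T(20,17)=662796+19·13566=920550 | T(20,18)=13566+19·171=16815
Read c(20,16) = 34916946, c(20,17) = 920550, c(20,18) = 16815.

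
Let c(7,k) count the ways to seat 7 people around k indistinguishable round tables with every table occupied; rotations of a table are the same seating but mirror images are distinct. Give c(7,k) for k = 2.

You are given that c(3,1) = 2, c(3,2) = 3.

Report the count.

1764

i=4: T(4,1)=0+3·2=6 | T(4,2)=2+3·3=11
i=5: T(5,1)=0+4·6=24 | T(5,2)=6+4·11=50
i=6: T(6,1)=0+5·24=120 | T(6,2)=24+5·50=274
i=7: T(7,2)=120+6·274=1764
Read c(7,2) = 1764.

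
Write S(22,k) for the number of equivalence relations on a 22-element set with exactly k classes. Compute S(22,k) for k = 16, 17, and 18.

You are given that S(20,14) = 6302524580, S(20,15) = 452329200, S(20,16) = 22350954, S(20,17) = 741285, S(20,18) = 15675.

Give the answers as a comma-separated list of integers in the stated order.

row 21: T[21][15]=15·452329200+6302524580=13087462580  T[21][16]=16·22350954+452329200=809944464  T[21][17]=17·741285+22350954=34952799  T[21][18]=18·15675+741285=1023435
row 22: T[22][16]=16·809944464+13087462580=26046574004  T[22][17]=17·34952799+809944464=1404142047  T[22][18]=18·1023435+34952799=53374629
Read S(22,16) = 26046574004, S(22,17) = 1404142047, S(22,18) = 53374629.

26046574004, 1404142047, 53374629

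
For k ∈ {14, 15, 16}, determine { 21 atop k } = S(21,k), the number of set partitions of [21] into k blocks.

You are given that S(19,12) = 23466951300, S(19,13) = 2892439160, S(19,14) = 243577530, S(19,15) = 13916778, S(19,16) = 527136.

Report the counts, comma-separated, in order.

149304004500, 13087462580, 809944464

i=20: T(20,13)=23466951300+13·2892439160=61068660380 | T(20,14)=2892439160+14·243577530=6302524580 | T(20,15)=243577530+15·13916778=452329200 | T(20,16)=13916778+16·527136=22350954
i=21: T(21,14)=61068660380+14·6302524580=149304004500 | T(21,15)=6302524580+15·452329200=13087462580 | T(21,16)=452329200+16·22350954=809944464
Read S(21,14) = 149304004500, S(21,15) = 13087462580, S(21,16) = 809944464.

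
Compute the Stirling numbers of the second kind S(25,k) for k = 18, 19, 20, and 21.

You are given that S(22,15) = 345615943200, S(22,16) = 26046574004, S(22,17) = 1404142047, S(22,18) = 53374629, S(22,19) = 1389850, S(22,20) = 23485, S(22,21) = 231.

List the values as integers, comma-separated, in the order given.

3275678594925, 166218969675, 6220194750, 168519505

@23  (23,16):26046574004·16+345615943200→762361127264, (23,17):1404142047·17+26046574004→49916988803, (23,18):53374629·18+1404142047→2364885369, (23,19):1389850·19+53374629→79781779, (23,20):23485·20+1389850→1859550, (23,21):231·21+23485→28336
@24  (24,17):49916988803·17+762361127264→1610949936915, (24,18):2364885369·18+49916988803→92484925445, (24,19):79781779·19+2364885369→3880739170, (24,20):1859550·20+79781779→116972779, (24,21):28336·21+1859550→2454606
@25  (25,18):92484925445·18+1610949936915→3275678594925, (25,19):3880739170·19+92484925445→166218969675, (25,20):116972779·20+3880739170→6220194750, (25,21):2454606·21+116972779→168519505
Read S(25,18) = 3275678594925, S(25,19) = 166218969675, S(25,20) = 6220194750, S(25,21) = 168519505.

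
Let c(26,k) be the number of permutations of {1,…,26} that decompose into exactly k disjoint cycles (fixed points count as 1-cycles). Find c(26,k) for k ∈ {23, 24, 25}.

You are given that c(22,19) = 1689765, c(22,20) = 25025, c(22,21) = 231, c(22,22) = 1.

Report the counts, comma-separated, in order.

4858750, 50050, 325

i=23: T(23,20)=1689765+22·25025=2240315 | T(23,21)=25025+22·231=30107 | T(23,22)=231+22·1=253 | T(23,23)=1+22·0=1
i=24: T(24,21)=2240315+23·30107=2932776 | T(24,22)=30107+23·253=35926 | T(24,23)=253+23·1=276 | T(24,24)=1+23·0=1
i=25: T(25,22)=2932776+24·35926=3795000 | T(25,23)=35926+24·276=42550 | T(25,24)=276+24·1=300 | T(25,25)=1+24·0=1
i=26: T(26,23)=3795000+25·42550=4858750 | T(26,24)=42550+25·300=50050 | T(26,25)=300+25·1=325
Read c(26,23) = 4858750, c(26,24) = 50050, c(26,25) = 325.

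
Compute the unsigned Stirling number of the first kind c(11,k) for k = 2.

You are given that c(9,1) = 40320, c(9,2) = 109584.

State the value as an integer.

[10] T[10,1]:9*40320+0=362880 · T[10,2]:9*109584+40320=1026576
[11] T[11,2]:10*1026576+362880=10628640
Read c(11,2) = 10628640.

10628640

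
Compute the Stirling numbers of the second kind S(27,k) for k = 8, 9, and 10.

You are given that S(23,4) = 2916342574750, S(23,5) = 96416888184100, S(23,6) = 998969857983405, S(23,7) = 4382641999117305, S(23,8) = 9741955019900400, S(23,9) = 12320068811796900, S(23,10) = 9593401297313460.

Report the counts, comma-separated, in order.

i=24: T(24,5)=2916342574750+5·96416888184100=485000783495250 | T(24,6)=96416888184100+6·998969857983405=6090236036084530 | T(24,7)=998969857983405+7·4382641999117305=31677463851804540 | T(24,8)=4382641999117305+8·9741955019900400=82318282158320505 | T(24,9)=9741955019900400+9·12320068811796900=120622574326072500 | T(24,10)=12320068811796900+10·9593401297313460=108254081784931500
i=25: T(25,6)=485000783495250+6·6090236036084530=37026417000002430 | T(25,7)=6090236036084530+7·31677463851804540=227832482998716310 | T(25,8)=31677463851804540+8·82318282158320505=690223721118368580 | T(25,9)=82318282158320505+9·120622574326072500=1167921451092973005 | T(25,10)=120622574326072500+10·108254081784931500=1203163392175387500
i=26: T(26,7)=37026417000002430+7·227832482998716310=1631853797991016600 | T(26,8)=227832482998716310+8·690223721118368580=5749622251945664950 | T(26,9)=690223721118368580+9·1167921451092973005=11201516780955125625 | T(26,10)=1167921451092973005+10·1203163392175387500=13199555372846848005
i=27: T(27,8)=1631853797991016600+8·5749622251945664950=47628831813556336200 | T(27,9)=5749622251945664950+9·11201516780955125625=106563273280541795575 | T(27,10)=11201516780955125625+10·13199555372846848005=143197070509423605675
Read S(27,8) = 47628831813556336200, S(27,9) = 106563273280541795575, S(27,10) = 143197070509423605675.

47628831813556336200, 106563273280541795575, 143197070509423605675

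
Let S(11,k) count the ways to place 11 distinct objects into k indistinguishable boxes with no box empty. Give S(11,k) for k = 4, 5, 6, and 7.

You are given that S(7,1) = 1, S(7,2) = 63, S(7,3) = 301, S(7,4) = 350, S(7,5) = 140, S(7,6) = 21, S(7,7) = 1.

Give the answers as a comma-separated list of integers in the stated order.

row 8: T[8][1]=1·1+0=1  T[8][2]=2·63+1=127  T[8][3]=3·301+63=966  T[8][4]=4·350+301=1701  T[8][5]=5·140+350=1050  T[8][6]=6·21+140=266  T[8][7]=7·1+21=28
row 9: T[9][2]=2·127+1=255  T[9][3]=3·966+127=3025  T[9][4]=4·1701+966=7770  T[9][5]=5·1050+1701=6951  T[9][6]=6·266+1050=2646  T[9][7]=7·28+266=462
row 10: T[10][3]=3·3025+255=9330  T[10][4]=4·7770+3025=34105  T[10][5]=5·6951+7770=42525  T[10][6]=6·2646+6951=22827  T[10][7]=7·462+2646=5880
row 11: T[11][4]=4·34105+9330=145750  T[11][5]=5·42525+34105=246730  T[11][6]=6·22827+42525=179487  T[11][7]=7·5880+22827=63987
Read S(11,4) = 145750, S(11,5) = 246730, S(11,6) = 179487, S(11,7) = 63987.

145750, 246730, 179487, 63987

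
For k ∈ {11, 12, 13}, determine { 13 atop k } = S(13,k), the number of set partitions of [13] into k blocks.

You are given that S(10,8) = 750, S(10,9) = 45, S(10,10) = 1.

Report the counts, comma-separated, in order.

2431, 78, 1

@11  (11,9):45·9+750→1155, (11,10):1·10+45→55, (11,11):0·11+1→1
@12  (12,10):55·10+1155→1705, (12,11):1·11+55→66, (12,12):0·12+1→1
@13  (13,11):66·11+1705→2431, (13,12):1·12+66→78, (13,13):0·13+1→1
Read S(13,11) = 2431, S(13,12) = 78, S(13,13) = 1.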